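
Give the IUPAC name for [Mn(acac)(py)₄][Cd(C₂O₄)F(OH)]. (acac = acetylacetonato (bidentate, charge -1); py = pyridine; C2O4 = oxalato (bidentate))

(acetylacetonato)tetrakis(pyridine)manganese(III) fluorohydroxooxalatocadmate(II)

Both ions are complex: the cation is named first with the plain metal name, the anion second with the -ate form; each ion's ligands are alphabetised independently.
Cadmium is always +2 in its complexes; the anion's ligand charges sum to -4, so the complex anion is 2−.
A 1:1 salt means the cation carries the equal and opposite charge, 2+.
Cation: ligand charges sum to -1; for the ion to be 2+, Mn = +3.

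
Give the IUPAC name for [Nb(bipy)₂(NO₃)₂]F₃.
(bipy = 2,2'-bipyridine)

The 3 fluoride counter-ions carry a total charge of -3, so each complex ion is 3+.
Ligand charges: 2×2,2'-bipyridine (neutral), 2×nitrato (-1 each); total -2. So Nb + (-2) = 3+, giving Nb = +5.
Ligands are named alphabetically: bipyridine before nitrato.

bis(2,2'-bipyridine)dinitratoniobium(V) fluoride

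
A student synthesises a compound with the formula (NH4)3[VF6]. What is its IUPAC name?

The 3 ammonium counter-ions carry a total charge of +3, so each complex ion is 3−.
Ligand charges: 6×fluoro (-1 each); total -6. So V + (-6) = 3−, giving V = +3.
The complex ion is anionic, so vanadium takes the -ate form vanadate(III).

ammonium hexafluorovanadate(III)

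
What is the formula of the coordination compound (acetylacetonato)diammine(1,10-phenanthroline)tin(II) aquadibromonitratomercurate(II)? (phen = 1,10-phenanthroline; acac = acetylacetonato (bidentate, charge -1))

[Sn(acac)(NH3)2(phen)][HgBr2(H2O)(NO3)]

Cation [Sn…]: ligand charges -1, Sn(II) ⇒ ion charge 1+.
Anion [Hg…]: ligand charges -3, Hg(II) ⇒ ion charge 1−.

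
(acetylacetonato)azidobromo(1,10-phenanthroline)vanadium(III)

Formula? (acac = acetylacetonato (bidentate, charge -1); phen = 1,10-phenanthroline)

[V(acac)Br(N3)(phen)]

Ligands: 1 acetylacetonato (acac, -1), 1 bromo (Br, -1), 1 1,10-phenanthroline (phen, neutral), 1 azido (N3, -1). Ligand charge sum = -3.
With V in oxidation state +3, the complex ion is [V...].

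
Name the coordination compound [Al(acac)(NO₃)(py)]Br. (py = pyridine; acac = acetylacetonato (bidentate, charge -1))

The 1 bromide counter-ion carries a total charge of -1, so each complex ion is 1+.
Ligand charges: 1×pyridine (neutral), 1×acetylacetonato (-1 each), 1×nitrato (-1 each); total -2. So Al + (-2) = 1+, giving Al = +3.
Ligands are named alphabetically: acetylacetonato before nitrato before pyridine.

(acetylacetonato)nitrato(pyridine)aluminium(III) bromide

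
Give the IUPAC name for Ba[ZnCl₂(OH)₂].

barium dichlorodihydroxozincate(II)

The 1 barium counter-ion carries a total charge of +2, so each complex ion is 2−.
Ligand charges: 2×chloro (-1 each), 2×hydroxo (-1 each); total -4. So Zn + (-4) = 2−, giving Zn = +2.
Ligands are named alphabetically: chloro before hydroxo.
The complex ion is anionic, so zinc takes the -ate form zincate(II).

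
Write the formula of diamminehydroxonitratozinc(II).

[Zn(NH3)2(NO3)(OH)]

Ligands: 1 nitrato (NO3, -1), 2 ammine (NH3, neutral), 1 hydroxo (OH, -1). Ligand charge sum = -2.
With Zn in oxidation state +2, the complex ion is [Zn...].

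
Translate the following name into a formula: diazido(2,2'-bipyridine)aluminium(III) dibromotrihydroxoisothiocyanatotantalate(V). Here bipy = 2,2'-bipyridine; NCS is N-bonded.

Cation [Al…]: ligand charges -2, Al(III) ⇒ ion charge 1+.
Anion [Ta…]: ligand charges -6, Ta(V) ⇒ ion charge 1−.
One 1+ cation balances one 1− anion.

[Al(bipy)(N3)2][TaBr2(NCS)(OH)3]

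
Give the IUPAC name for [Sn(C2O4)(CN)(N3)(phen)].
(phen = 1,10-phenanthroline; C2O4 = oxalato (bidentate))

There is no counter-ion, so the complex is neutral overall.
Ligand charges: 1×1,10-phenanthroline (neutral), 1×azido (-1 each), 1×oxalato (-2 each), 1×cyano (-1 each); total -4. So Sn + (-4) = 0, giving Sn = +4.
Ligands are named alphabetically: azido before cyano before oxalato before phenanthroline.

azidocyanooxalato(1,10-phenanthroline)tin(IV)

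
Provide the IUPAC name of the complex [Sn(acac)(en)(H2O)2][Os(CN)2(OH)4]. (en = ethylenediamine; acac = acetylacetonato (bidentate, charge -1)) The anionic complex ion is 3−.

Both ions are complex: the cation is named first with the plain metal name, the anion second with the -ate form; each ion's ligands are alphabetised independently.
The complex anion is given as 3−; its ligand charges sum to -6, so Os = +3.
A 1:1 salt means the cation carries the equal and opposite charge, 3+.
Cation: ligand charges sum to -1; for the ion to be 3+, Sn = +4.

(acetylacetonato)diaqua(ethylenediamine)tin(IV) dicyanotetrahydroxoosmate(III)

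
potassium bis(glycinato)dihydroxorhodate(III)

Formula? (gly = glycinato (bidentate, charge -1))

Ligands: 2 hydroxo (OH, -1), 2 glycinato (gly, -1). Ligand charge sum = -4.
With Rh in oxidation state +3, the complex ion is [Rh...]^1−.
Charge balance with potassium (+1) requires 1 complex ion per 1 potassium.

K[Rh(gly)2(OH)2]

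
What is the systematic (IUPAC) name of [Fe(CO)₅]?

pentacarbonyliron(0)

There is no counter-ion, so the complex is neutral overall.
Ligand charges: 5×carbonyl (neutral); total 0. So Fe + (0) = 0, giving Fe = 0.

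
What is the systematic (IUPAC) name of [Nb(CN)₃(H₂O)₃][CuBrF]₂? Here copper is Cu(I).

triaquatricyanoniobium(V) bromofluorocuprate(I)

Cu is given as +1; the anion's ligand charges sum to -2, so the complex anion is 1−.
With 2 anions per cation, the cation must be 2×1 = 2+.
Cation: ligand charges sum to -3; for the ion to be 2+, Nb = +5.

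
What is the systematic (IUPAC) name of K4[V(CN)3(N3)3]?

The 4 potassium counter-ions carry a total charge of +4, so each complex ion is 4−.
Ligand charges: 3×azido (-1 each), 3×cyano (-1 each); total -6. So V + (-6) = 4−, giving V = +2.
Ligands are named alphabetically: azido before cyano.
The complex ion is anionic, so vanadium takes the -ate form vanadate(II).

potassium triazidotricyanovanadate(II)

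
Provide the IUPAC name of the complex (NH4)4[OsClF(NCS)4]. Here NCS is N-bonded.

ammonium chlorofluorotetraisothiocyanatoosmate(II)

The 4 ammonium counter-ions carry a total charge of +4, so each complex ion is 4−.
Ligand charges: 1×chloro (-1 each), 4×isothiocyanato (-1 each), 1×fluoro (-1 each); total -6. So Os + (-6) = 4−, giving Os = +2.
Ligands are named alphabetically: chloro before fluoro before isothiocyanato.
The complex ion is anionic, so osmium takes the -ate form osmate(II).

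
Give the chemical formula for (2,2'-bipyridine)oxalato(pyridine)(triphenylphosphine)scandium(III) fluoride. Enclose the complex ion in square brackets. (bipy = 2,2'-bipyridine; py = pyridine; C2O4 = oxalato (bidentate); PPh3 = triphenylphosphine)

[Sc(bipy)(C2O4)(PPh3)(py)]F

Ligands: 1 2,2'-bipyridine (bipy, neutral), 1 pyridine (py, neutral), 1 oxalato (C2O4, -2), 1 triphenylphosphine (PPh3, neutral). Ligand charge sum = -2.
Charge balance with fluoride (-1) requires 1 complex ion per 1 fluoride.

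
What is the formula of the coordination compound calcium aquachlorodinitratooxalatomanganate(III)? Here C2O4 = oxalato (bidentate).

Ca[Mn(C2O4)Cl(H2O)(NO3)2]

Ligands: 1 aqua (H2O, neutral), 1 chloro (Cl, -1), 1 oxalato (C2O4, -2), 2 nitrato (NO3, -1). Ligand charge sum = -5.
With Mn in oxidation state +3, the complex ion is [Mn...]^2−.
Charge balance with calcium (+2) requires 1 complex ion per 1 calcium.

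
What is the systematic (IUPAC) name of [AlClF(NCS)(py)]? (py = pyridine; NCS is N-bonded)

There is no counter-ion, so the complex is neutral overall.
Ligand charges: 1×fluoro (-1 each), 1×pyridine (neutral), 1×chloro (-1 each), 1×isothiocyanato (-1 each); total -3. So Al + (-3) = 0, giving Al = +3.
Ligands are named alphabetically: chloro before fluoro before isothiocyanato before pyridine.

chlorofluoroisothiocyanato(pyridine)aluminium(III)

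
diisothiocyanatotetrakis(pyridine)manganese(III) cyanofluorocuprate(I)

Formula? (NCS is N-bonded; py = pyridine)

Cation [Mn…]: ligand charges -2, Mn(III) ⇒ ion charge 1+.
Anion [Cu…]: ligand charges -2, Cu(I) ⇒ ion charge 1−.
One 1+ cation balances one 1− anion.

[Mn(NCS)2(py)4][Cu(CN)F]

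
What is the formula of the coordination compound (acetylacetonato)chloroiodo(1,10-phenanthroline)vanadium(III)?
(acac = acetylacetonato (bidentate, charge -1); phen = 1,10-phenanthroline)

Ligands: 1 acetylacetonato (acac, -1), 1 1,10-phenanthroline (phen, neutral), 1 chloro (Cl, -1), 1 iodo (I, -1). Ligand charge sum = -3.
With V in oxidation state +3, the complex ion is [V...].

[V(acac)ClI(phen)]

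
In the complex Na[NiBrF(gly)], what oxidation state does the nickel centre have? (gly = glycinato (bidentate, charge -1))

+2

1 sodium outside the brackets (+1 each) → the complex ion is 1−.
Ligand charges: 1×F = -1; 1×Br = -1; 1×gly = -1; sum -3.
Ni + (-3) = 1− ⇒ Ni is +2.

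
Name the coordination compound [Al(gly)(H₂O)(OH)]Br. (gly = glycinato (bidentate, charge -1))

aqua(glycinato)hydroxoaluminium(III) bromide

The 1 bromide counter-ion carries a total charge of -1, so each complex ion is 1+.
Ligand charges: 1×aqua (neutral), 1×glycinato (-1 each), 1×hydroxo (-1 each); total -2. So Al + (-2) = 1+, giving Al = +3.
Ligands are named alphabetically: aqua before glycinato before hydroxo.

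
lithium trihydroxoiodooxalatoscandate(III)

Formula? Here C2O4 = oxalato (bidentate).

Li3[Sc(C2O4)I(OH)3]

Ligands: 1 iodo (I, -1), 1 oxalato (C2O4, -2), 3 hydroxo (OH, -1). Ligand charge sum = -6.
With Sc in oxidation state +3, the complex ion is [Sc...]^3−.
Charge balance with lithium (+1) requires 1 complex ion per 3 lithium.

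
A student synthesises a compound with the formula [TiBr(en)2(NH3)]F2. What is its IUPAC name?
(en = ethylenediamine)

amminebromobis(ethylenediamine)titanium(III) fluoride

The 2 fluoride counter-ions carry a total charge of -2, so each complex ion is 2+.
Ligand charges: 2×ethylenediamine (neutral), 1×bromo (-1 each), 1×ammine (neutral); total -1. So Ti + (-1) = 2+, giving Ti = +3.
Ligands are named alphabetically: ammine before bromo before ethylenediamine.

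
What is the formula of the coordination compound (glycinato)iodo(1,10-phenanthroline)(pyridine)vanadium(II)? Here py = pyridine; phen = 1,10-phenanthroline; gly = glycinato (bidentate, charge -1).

Ligands: 1 pyridine (py, neutral), 1 1,10-phenanthroline (phen, neutral), 1 iodo (I, -1), 1 glycinato (gly, -1). Ligand charge sum = -2.
With V in oxidation state +2, the complex ion is [V...].

[V(gly)I(phen)(py)]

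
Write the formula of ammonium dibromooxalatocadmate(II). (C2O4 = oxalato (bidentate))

(NH4)2[CdBr2(C2O4)]

Ligands: 2 bromo (Br, -1), 1 oxalato (C2O4, -2). Ligand charge sum = -4.
With Cd in oxidation state +2, the complex ion is [Cd...]^2−.
Charge balance with ammonium (+1) requires 1 complex ion per 2 ammonium.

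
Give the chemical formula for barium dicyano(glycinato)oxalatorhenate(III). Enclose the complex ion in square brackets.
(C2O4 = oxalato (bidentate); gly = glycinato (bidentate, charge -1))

Ligands: 2 cyano (CN, -1), 1 oxalato (C2O4, -2), 1 glycinato (gly, -1). Ligand charge sum = -5.
With Re in oxidation state +3, the complex ion is [Re...]^2−.
Charge balance with barium (+2) requires 1 complex ion per 1 barium.

Ba[Re(C2O4)(CN)2(gly)]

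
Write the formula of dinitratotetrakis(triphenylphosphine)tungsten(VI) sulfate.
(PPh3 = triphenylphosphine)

[W(NO3)2(PPh3)4](SO4)2

Ligands: 4 triphenylphosphine (PPh3, neutral), 2 nitrato (NO3, -1). Ligand charge sum = -2.
Charge balance with sulfate (-2) requires 1 complex ion per 2 sulfate.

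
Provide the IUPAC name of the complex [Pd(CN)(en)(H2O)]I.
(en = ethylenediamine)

aquacyano(ethylenediamine)palladium(II) iodide

The 1 iodide counter-ion carries a total charge of -1, so each complex ion is 1+.
Ligand charges: 1×ethylenediamine (neutral), 1×cyano (-1 each), 1×aqua (neutral); total -1. So Pd + (-1) = 1+, giving Pd = +2.
Ligands are named alphabetically: aqua before cyano before ethylenediamine.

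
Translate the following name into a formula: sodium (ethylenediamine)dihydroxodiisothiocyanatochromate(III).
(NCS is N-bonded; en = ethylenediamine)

Na[Cr(en)(NCS)2(OH)2]

Ligands: 2 isothiocyanato (NCS, -1), 1 ethylenediamine (en, neutral), 2 hydroxo (OH, -1). Ligand charge sum = -4.
With Cr in oxidation state +3, the complex ion is [Cr...]^1−.
Charge balance with sodium (+1) requires 1 complex ion per 1 sodium.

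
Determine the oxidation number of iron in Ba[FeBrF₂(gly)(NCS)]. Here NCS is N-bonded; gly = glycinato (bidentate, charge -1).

+3

1 barium outside the brackets (+2 each) → the complex ion is 2−.
Ligand charges: 1×NCS = -1; 1×Br = -1; 1×gly = -1; 2×F = -2; sum -5.
Fe + (-5) = 2− ⇒ Fe is +3.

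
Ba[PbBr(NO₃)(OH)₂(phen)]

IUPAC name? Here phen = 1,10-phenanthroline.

The 1 barium counter-ion carries a total charge of +2, so each complex ion is 2−.
Ligand charges: 1×1,10-phenanthroline (neutral), 2×hydroxo (-1 each), 1×bromo (-1 each), 1×nitrato (-1 each); total -4. So Pb + (-4) = 2−, giving Pb = +2.
Ligands are named alphabetically: bromo before hydroxo before nitrato before phenanthroline.
The complex ion is anionic, so lead takes the -ate form plumbate(II).

barium bromodihydroxonitrato(1,10-phenanthroline)plumbate(II)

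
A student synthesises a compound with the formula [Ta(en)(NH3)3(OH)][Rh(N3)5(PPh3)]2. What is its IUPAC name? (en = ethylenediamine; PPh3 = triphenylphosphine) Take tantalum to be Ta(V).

triammine(ethylenediamine)hydroxotantalum(V) pentaazido(triphenylphosphine)rhodate(III)

Both ions are complex: the cation is named first with the plain metal name, the anion second with the -ate form; each ion's ligands are alphabetised independently.
Ta is given as +5; the cation's ligand charges sum to -1, so the complex cation is 4+.
With 2 anions per cation, each anion must be 4/2 = 2−.
Anion: ligand charges sum to -5; for the ion to be 2−, Rh = +3.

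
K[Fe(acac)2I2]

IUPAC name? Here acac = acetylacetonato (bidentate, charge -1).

The 1 potassium counter-ion carries a total charge of +1, so each complex ion is 1−.
Ligand charges: 2×acetylacetonato (-1 each), 2×iodo (-1 each); total -4. So Fe + (-4) = 1−, giving Fe = +3.
The complex ion is anionic, so iron takes the -ate form ferrate(III).

potassium bis(acetylacetonato)diiodoferrate(III)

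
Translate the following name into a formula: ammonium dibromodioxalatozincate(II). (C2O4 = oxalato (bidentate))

Ligands: 2 bromo (Br, -1), 2 oxalato (C2O4, -2). Ligand charge sum = -6.
With Zn in oxidation state +2, the complex ion is [Zn...]^4−.
Charge balance with ammonium (+1) requires 1 complex ion per 4 ammonium.

(NH4)4[ZnBr2(C2O4)2]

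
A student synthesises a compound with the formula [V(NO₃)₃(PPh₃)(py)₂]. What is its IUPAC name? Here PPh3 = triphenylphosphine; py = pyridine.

There is no counter-ion, so the complex is neutral overall.
Ligand charges: 1×triphenylphosphine (neutral), 2×pyridine (neutral), 3×nitrato (-1 each); total -3. So V + (-3) = 0, giving V = +3.
Ligands are named alphabetically: nitrato before pyridine before triphenylphosphine.

trinitratobis(pyridine)(triphenylphosphine)vanadium(III)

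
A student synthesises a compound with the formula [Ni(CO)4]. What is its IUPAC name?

tetracarbonylnickel(0)

There is no counter-ion, so the complex is neutral overall.
Ligand charges: 4×carbonyl (neutral); total 0. So Ni + (0) = 0, giving Ni = 0.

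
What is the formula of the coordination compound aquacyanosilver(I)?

[Ag(CN)(H2O)]

Ligands: 1 cyano (CN, -1), 1 aqua (H2O, neutral). Ligand charge sum = -1.
With Ag in oxidation state +1, the complex ion is [Ag...].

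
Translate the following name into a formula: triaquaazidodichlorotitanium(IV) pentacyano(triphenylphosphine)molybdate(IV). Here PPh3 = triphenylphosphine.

[TiCl2(H2O)3(N3)][Mo(CN)5(PPh3)]

Cation [Ti…]: ligand charges -3, Ti(IV) ⇒ ion charge 1+.
Anion [Mo…]: ligand charges -5, Mo(IV) ⇒ ion charge 1−.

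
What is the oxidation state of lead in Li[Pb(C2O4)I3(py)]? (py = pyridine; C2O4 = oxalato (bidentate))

+4

1 lithium outside the brackets (+1 each) → the complex ion is 1−.
Ligand charges: 3×I = -3; 1×py neutral; 1×C2O4 = -2; sum -5.
Pb + (-5) = 1− ⇒ Pb is +4.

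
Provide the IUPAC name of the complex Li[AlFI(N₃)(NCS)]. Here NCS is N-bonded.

lithium azidofluoroiodoisothiocyanatoaluminate(III)

The 1 lithium counter-ion carries a total charge of +1, so each complex ion is 1−.
Ligand charges: 1×isothiocyanato (-1 each), 1×iodo (-1 each), 1×fluoro (-1 each), 1×azido (-1 each); total -4. So Al + (-4) = 1−, giving Al = +3.
The complex ion is anionic, so aluminium takes the -ate form aluminate(III).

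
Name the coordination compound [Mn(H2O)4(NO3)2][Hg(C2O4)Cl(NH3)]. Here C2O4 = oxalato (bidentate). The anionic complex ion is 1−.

tetraaquadinitratomanganese(III) amminechlorooxalatomercurate(II)

Both ions are complex: the cation is named first with the plain metal name, the anion second with the -ate form; each ion's ligands are alphabetised independently.
The complex anion is given as 1−; its ligand charges sum to -3, so Hg = +2.
A 1:1 salt means the cation carries the equal and opposite charge, 1+.
Cation: ligand charges sum to -2; for the ion to be 1+, Mn = +3.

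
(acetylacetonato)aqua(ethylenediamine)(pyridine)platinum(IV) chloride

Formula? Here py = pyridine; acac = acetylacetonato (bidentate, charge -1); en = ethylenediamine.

Ligands: 1 pyridine (py, neutral), 1 aqua (H2O, neutral), 1 acetylacetonato (acac, -1), 1 ethylenediamine (en, neutral). Ligand charge sum = -1.
With Pt in oxidation state +4, the complex ion is [Pt...]^3+.
Charge balance with chloride (-1) requires 1 complex ion per 3 chloride.

[Pt(acac)(en)(H2O)(py)]Cl3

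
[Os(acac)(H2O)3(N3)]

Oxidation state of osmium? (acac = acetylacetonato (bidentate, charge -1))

No counter-ion: the bracketed complex is neutral.
Ligand charges: 1×N3 = -1; 3×H2O neutral; 1×acac = -1; sum -2.
Os + (-2) = 0 ⇒ Os is +2.

+2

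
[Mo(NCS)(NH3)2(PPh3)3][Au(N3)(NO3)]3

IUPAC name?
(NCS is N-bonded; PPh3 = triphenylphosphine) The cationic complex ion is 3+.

Both ions are complex: the cation is named first with the plain metal name, the anion second with the -ate form; each ion's ligands are alphabetised independently.
The complex cation is given as 3+; its ligand charges sum to -1, so Mo = +4.
With 3 anions per cation, each anion must be 3/3 = 1−.
Anion: ligand charges sum to -2; for the ion to be 1−, Au = +1.

diammineisothiocyanatotris(triphenylphosphine)molybdenum(IV) azidonitratoaurate(I)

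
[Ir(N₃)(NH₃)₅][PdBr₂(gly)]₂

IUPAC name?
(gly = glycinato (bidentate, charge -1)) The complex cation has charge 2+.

Both ions are complex: the cation is named first with the plain metal name, the anion second with the -ate form; each ion's ligands are alphabetised independently.
The complex cation is given as 2+; its ligand charges sum to -1, so Ir = +3.
With 2 anions per cation, each anion must be 2/2 = 1−.
Anion: ligand charges sum to -3; for the ion to be 1−, Pd = +2.

pentaammineazidoiridium(III) dibromo(glycinato)palladate(II)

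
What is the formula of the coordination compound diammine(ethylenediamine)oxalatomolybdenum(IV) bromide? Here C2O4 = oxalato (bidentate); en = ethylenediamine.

Ligands: 2 ammine (NH3, neutral), 1 oxalato (C2O4, -2), 1 ethylenediamine (en, neutral). Ligand charge sum = -2.
With Mo in oxidation state +4, the complex ion is [Mo...]^2+.
Charge balance with bromide (-1) requires 1 complex ion per 2 bromide.

[Mo(C2O4)(en)(NH3)2]Br2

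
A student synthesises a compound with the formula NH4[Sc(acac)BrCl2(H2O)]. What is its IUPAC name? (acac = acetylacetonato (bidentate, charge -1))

The 1 ammonium counter-ion carries a total charge of +1, so each complex ion is 1−.
Ligand charges: 1×acetylacetonato (-1 each), 2×chloro (-1 each), 1×aqua (neutral), 1×bromo (-1 each); total -4. So Sc + (-4) = 1−, giving Sc = +3.
Ligands are named alphabetically: acetylacetonato before aqua before bromo before chloro.
The complex ion is anionic, so scandium takes the -ate form scandate(III).

ammonium (acetylacetonato)aquabromodichloroscandate(III)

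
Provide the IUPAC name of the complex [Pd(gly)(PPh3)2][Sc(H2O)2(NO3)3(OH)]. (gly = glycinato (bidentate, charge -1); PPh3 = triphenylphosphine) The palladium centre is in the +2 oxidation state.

Pd is given as +2; the cation's ligand charges sum to -1, so the complex cation is 1+.
A 1:1 salt means the anion carries the equal and opposite charge, 1−.
Anion: ligand charges sum to -4; for the ion to be 1−, Sc = +3.

(glycinato)bis(triphenylphosphine)palladium(II) diaquahydroxotrinitratoscandate(III)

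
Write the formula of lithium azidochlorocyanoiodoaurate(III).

Li[AuCl(CN)I(N3)]

Ligands: 1 chloro (Cl, -1), 1 azido (N3, -1), 1 cyano (CN, -1), 1 iodo (I, -1). Ligand charge sum = -4.
With Au in oxidation state +3, the complex ion is [Au...]^1−.
Charge balance with lithium (+1) requires 1 complex ion per 1 lithium.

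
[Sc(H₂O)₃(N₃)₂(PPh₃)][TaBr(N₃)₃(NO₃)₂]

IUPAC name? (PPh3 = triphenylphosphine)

Both ions are complex: the cation is named first with the plain metal name, the anion second with the -ate form; each ion's ligands are alphabetised independently.
Scandium is always +3 in its complexes; the cation's ligand charges sum to -2, so the complex cation is 1+.
A 1:1 salt means the anion carries the equal and opposite charge, 1−.
Anion: ligand charges sum to -6; for the ion to be 1−, Ta = +5.

triaquadiazido(triphenylphosphine)scandium(III) triazidobromodinitratotantalate(V)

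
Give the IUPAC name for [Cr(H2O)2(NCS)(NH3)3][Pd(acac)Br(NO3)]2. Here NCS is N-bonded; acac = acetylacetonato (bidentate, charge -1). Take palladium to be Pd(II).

Pd is given as +2; the anion's ligand charges sum to -3, so the complex anion is 1−.
With 2 anions per cation, the cation must be 2×1 = 2+.
Cation: ligand charges sum to -1; for the ion to be 2+, Cr = +3.

triamminediaquaisothiocyanatochromium(III) (acetylacetonato)bromonitratopalladate(II)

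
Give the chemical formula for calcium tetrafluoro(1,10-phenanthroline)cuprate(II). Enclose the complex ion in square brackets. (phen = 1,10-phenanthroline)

Ca[CuF4(phen)]

Ligands: 1 1,10-phenanthroline (phen, neutral), 4 fluoro (F, -1). Ligand charge sum = -4.
With Cu in oxidation state +2, the complex ion is [Cu...]^2−.
Charge balance with calcium (+2) requires 1 complex ion per 1 calcium.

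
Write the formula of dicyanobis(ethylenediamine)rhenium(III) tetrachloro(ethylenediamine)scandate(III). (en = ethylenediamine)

Cation [Re…]: ligand charges -2, Re(III) ⇒ ion charge 1+.
Anion [Sc…]: ligand charges -4, Sc(III) ⇒ ion charge 1−.

[Re(CN)2(en)2][ScCl4(en)]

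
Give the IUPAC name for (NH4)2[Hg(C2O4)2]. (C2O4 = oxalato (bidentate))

The 2 ammonium counter-ions carry a total charge of +2, so each complex ion is 2−.
Ligand charges: 2×oxalato (-2 each); total -4. So Hg + (-4) = 2−, giving Hg = +2.
The complex ion is anionic, so mercury takes the -ate form mercurate(II).

ammonium dioxalatomercurate(II)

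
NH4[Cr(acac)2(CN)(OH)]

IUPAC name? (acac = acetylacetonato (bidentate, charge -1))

The 1 ammonium counter-ion carries a total charge of +1, so each complex ion is 1−.
Ligand charges: 2×acetylacetonato (-1 each), 1×hydroxo (-1 each), 1×cyano (-1 each); total -4. So Cr + (-4) = 1−, giving Cr = +3.
The complex ion is anionic, so chromium takes the -ate form chromate(III).

ammonium bis(acetylacetonato)cyanohydroxochromate(III)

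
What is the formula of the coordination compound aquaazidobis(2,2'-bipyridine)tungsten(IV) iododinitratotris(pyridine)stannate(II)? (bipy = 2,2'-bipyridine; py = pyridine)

Cation [W…]: ligand charges -1, W(IV) ⇒ ion charge 3+.
Anion [Sn…]: ligand charges -3, Sn(II) ⇒ ion charge 1−.
One 3+ cation requires 3 of the 1− anion.

[W(bipy)2(H2O)(N3)][SnI(NO3)2(py)3]3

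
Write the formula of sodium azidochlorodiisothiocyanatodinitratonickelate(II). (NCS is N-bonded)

Ligands: 1 azido (N3, -1), 2 isothiocyanato (NCS, -1), 1 chloro (Cl, -1), 2 nitrato (NO3, -1). Ligand charge sum = -6.
With Ni in oxidation state +2, the complex ion is [Ni...]^4−.
Charge balance with sodium (+1) requires 1 complex ion per 4 sodium.

Na4[NiCl(N3)(NCS)2(NO3)2]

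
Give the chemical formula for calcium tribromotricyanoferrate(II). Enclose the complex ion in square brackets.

Ligands: 3 cyano (CN, -1), 3 bromo (Br, -1). Ligand charge sum = -6.
Charge balance with calcium (+2) requires 1 complex ion per 2 calcium.

Ca2[FeBr3(CN)3]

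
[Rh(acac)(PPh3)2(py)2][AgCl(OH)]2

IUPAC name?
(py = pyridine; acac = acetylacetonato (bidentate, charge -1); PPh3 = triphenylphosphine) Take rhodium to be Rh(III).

Both ions are complex: the cation is named first with the plain metal name, the anion second with the -ate form; each ion's ligands are alphabetised independently.
Rh is given as +3; the cation's ligand charges sum to -1, so the complex cation is 2+.
With 2 anions per cation, each anion must be 2/2 = 1−.
Anion: ligand charges sum to -2; for the ion to be 1−, Ag = +1.

(acetylacetonato)bis(pyridine)bis(triphenylphosphine)rhodium(III) chlorohydroxoargentate(I)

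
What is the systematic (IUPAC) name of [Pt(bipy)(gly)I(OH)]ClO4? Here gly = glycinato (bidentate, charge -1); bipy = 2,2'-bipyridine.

(2,2'-bipyridine)(glycinato)hydroxoiodoplatinum(IV) perchlorate

The 1 perchlorate counter-ion carries a total charge of -1, so each complex ion is 1+.
Ligand charges: 1×iodo (-1 each), 1×glycinato (-1 each), 1×hydroxo (-1 each), 1×2,2'-bipyridine (neutral); total -3. So Pt + (-3) = 1+, giving Pt = +4.
Ligands are named alphabetically: bipyridine before glycinato before hydroxo before iodo.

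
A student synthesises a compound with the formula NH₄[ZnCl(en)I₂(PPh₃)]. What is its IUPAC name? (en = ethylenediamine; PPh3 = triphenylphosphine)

The 1 ammonium counter-ion carries a total charge of +1, so each complex ion is 1−.
Ligand charges: 2×iodo (-1 each), 1×ethylenediamine (neutral), 1×triphenylphosphine (neutral), 1×chloro (-1 each); total -3. So Zn + (-3) = 1−, giving Zn = +2.
The complex ion is anionic, so zinc takes the -ate form zincate(II).

ammonium chloro(ethylenediamine)diiodo(triphenylphosphine)zincate(II)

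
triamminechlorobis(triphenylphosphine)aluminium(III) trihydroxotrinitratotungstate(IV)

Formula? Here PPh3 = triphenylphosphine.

Cation [Al…]: ligand charges -1, Al(III) ⇒ ion charge 2+.
Anion [W…]: ligand charges -6, W(IV) ⇒ ion charge 2−.

[AlCl(NH3)3(PPh3)2][W(NO3)3(OH)3]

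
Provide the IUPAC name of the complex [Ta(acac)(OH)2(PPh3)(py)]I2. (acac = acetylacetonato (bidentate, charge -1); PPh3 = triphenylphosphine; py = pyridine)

(acetylacetonato)dihydroxo(pyridine)(triphenylphosphine)tantalum(V) iodide

The 2 iodide counter-ions carry a total charge of -2, so each complex ion is 2+.
Ligand charges: 1×acetylacetonato (-1 each), 2×hydroxo (-1 each), 1×triphenylphosphine (neutral), 1×pyridine (neutral); total -3. So Ta + (-3) = 2+, giving Ta = +5.
Ligands are named alphabetically: acetylacetonato before hydroxo before pyridine before triphenylphosphine.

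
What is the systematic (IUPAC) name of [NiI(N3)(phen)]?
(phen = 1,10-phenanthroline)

azidoiodo(1,10-phenanthroline)nickel(II)

There is no counter-ion, so the complex is neutral overall.
Ligand charges: 1×azido (-1 each), 1×1,10-phenanthroline (neutral), 1×iodo (-1 each); total -2. So Ni + (-2) = 0, giving Ni = +2.
Ligands are named alphabetically: azido before iodo before phenanthroline.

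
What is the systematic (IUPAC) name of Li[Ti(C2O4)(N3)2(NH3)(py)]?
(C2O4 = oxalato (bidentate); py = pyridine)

The 1 lithium counter-ion carries a total charge of +1, so each complex ion is 1−.
Ligand charges: 1×ammine (neutral), 2×azido (-1 each), 1×oxalato (-2 each), 1×pyridine (neutral); total -4. So Ti + (-4) = 1−, giving Ti = +3.
Ligands are named alphabetically: ammine before azido before oxalato before pyridine.
The complex ion is anionic, so titanium takes the -ate form titanate(III).

lithium amminediazidooxalato(pyridine)titanate(III)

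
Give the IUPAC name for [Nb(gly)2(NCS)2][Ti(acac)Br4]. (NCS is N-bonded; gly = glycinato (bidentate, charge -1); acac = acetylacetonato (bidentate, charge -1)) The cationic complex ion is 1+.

bis(glycinato)diisothiocyanatoniobium(V) (acetylacetonato)tetrabromotitanate(IV)

Both ions are complex: the cation is named first with the plain metal name, the anion second with the -ate form; each ion's ligands are alphabetised independently.
The complex cation is given as 1+; its ligand charges sum to -4, so Nb = +5.
A 1:1 salt means the anion carries the equal and opposite charge, 1−.
Anion: ligand charges sum to -5; for the ion to be 1−, Ti = +4.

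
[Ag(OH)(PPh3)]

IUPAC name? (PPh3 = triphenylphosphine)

There is no counter-ion, so the complex is neutral overall.
Ligand charges: 1×triphenylphosphine (neutral), 1×hydroxo (-1 each); total -1. So Ag + (-1) = 0, giving Ag = +1.
Ligands are named alphabetically: hydroxo before triphenylphosphine.

hydroxo(triphenylphosphine)silver(I)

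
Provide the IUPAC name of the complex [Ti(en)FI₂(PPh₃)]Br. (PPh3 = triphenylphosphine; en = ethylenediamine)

(ethylenediamine)fluorodiiodo(triphenylphosphine)titanium(IV) bromide

The 1 bromide counter-ion carries a total charge of -1, so each complex ion is 1+.
Ligand charges: 2×iodo (-1 each), 1×fluoro (-1 each), 1×triphenylphosphine (neutral), 1×ethylenediamine (neutral); total -3. So Ti + (-3) = 1+, giving Ti = +4.
Ligands are named alphabetically: ethylenediamine before fluoro before iodo before triphenylphosphine.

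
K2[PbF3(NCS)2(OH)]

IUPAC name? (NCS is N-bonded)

The 2 potassium counter-ions carry a total charge of +2, so each complex ion is 2−.
Ligand charges: 3×fluoro (-1 each), 2×isothiocyanato (-1 each), 1×hydroxo (-1 each); total -6. So Pb + (-6) = 2−, giving Pb = +4.
The complex ion is anionic, so lead takes the -ate form plumbate(IV).

potassium trifluorohydroxodiisothiocyanatoplumbate(IV)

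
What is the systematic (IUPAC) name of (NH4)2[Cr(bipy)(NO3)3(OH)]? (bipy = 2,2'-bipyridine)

The 2 ammonium counter-ions carry a total charge of +2, so each complex ion is 2−.
Ligand charges: 1×hydroxo (-1 each), 3×nitrato (-1 each), 1×2,2'-bipyridine (neutral); total -4. So Cr + (-4) = 2−, giving Cr = +2.
The complex ion is anionic, so chromium takes the -ate form chromate(II).

ammonium (2,2'-bipyridine)hydroxotrinitratochromate(II)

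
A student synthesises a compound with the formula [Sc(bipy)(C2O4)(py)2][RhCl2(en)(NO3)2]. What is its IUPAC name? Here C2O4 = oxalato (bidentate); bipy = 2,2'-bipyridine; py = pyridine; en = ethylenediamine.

Both ions are complex: the cation is named first with the plain metal name, the anion second with the -ate form; each ion's ligands are alphabetised independently.
Scandium is always +3 in its complexes; the cation's ligand charges sum to -2, so the complex cation is 1+.
A 1:1 salt means the anion carries the equal and opposite charge, 1−.
Anion: ligand charges sum to -4; for the ion to be 1−, Rh = +3.

(2,2'-bipyridine)oxalatobis(pyridine)scandium(III) dichloro(ethylenediamine)dinitratorhodate(III)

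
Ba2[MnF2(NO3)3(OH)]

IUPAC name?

The 2 barium counter-ions carry a total charge of +4, so each complex ion is 4−.
Ligand charges: 2×fluoro (-1 each), 3×nitrato (-1 each), 1×hydroxo (-1 each); total -6. So Mn + (-6) = 4−, giving Mn = +2.
The complex ion is anionic, so manganese takes the -ate form manganate(II).

barium difluorohydroxotrinitratomanganate(II)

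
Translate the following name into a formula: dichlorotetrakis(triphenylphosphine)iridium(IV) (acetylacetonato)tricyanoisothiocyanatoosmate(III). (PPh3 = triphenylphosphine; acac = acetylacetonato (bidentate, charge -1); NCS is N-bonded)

Cation [Ir…]: ligand charges -2, Ir(IV) ⇒ ion charge 2+.
Anion [Os…]: ligand charges -5, Os(III) ⇒ ion charge 2−.
One 2+ cation balances one 2− anion.

[IrCl2(PPh3)4][Os(acac)(CN)3(NCS)]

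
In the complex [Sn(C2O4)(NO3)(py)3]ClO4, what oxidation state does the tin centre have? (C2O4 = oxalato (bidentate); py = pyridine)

1 perchlorate outside the brackets (-1 each) → the complex ion is 1+.
Ligand charges: 1×C2O4 = -2; 3×py neutral; 1×NO3 = -1; sum -3.
Sn + (-3) = 1+ ⇒ Sn is +4.

+4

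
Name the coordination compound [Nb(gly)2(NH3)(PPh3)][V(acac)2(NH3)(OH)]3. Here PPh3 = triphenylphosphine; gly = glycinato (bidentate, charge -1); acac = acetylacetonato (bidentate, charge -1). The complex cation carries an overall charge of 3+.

amminebis(glycinato)(triphenylphosphine)niobium(V) bis(acetylacetonato)amminehydroxovanadate(II)

Both ions are complex: the cation is named first with the plain metal name, the anion second with the -ate form; each ion's ligands are alphabetised independently.
The complex cation is given as 3+; its ligand charges sum to -2, so Nb = +5.
With 3 anions per cation, each anion must be 3/3 = 1−.
Anion: ligand charges sum to -3; for the ion to be 1−, V = +2.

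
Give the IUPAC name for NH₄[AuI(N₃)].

The 1 ammonium counter-ion carries a total charge of +1, so each complex ion is 1−.
Ligand charges: 1×azido (-1 each), 1×iodo (-1 each); total -2. So Au + (-2) = 1−, giving Au = +1.
The complex ion is anionic, so gold takes the -ate form aurate(I).

ammonium azidoiodoaurate(I)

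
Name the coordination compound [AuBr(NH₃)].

amminebromogold(I)

There is no counter-ion, so the complex is neutral overall.
Ligand charges: 1×ammine (neutral), 1×bromo (-1 each); total -1. So Au + (-1) = 0, giving Au = +1.
Ligands are named alphabetically: ammine before bromo.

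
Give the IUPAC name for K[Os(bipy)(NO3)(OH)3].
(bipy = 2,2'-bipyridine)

potassium (2,2'-bipyridine)trihydroxonitratoosmate(III)

The 1 potassium counter-ion carries a total charge of +1, so each complex ion is 1−.
Ligand charges: 1×2,2'-bipyridine (neutral), 1×nitrato (-1 each), 3×hydroxo (-1 each); total -4. So Os + (-4) = 1−, giving Os = +3.
Ligands are named alphabetically: bipyridine before hydroxo before nitrato.
The complex ion is anionic, so osmium takes the -ate form osmate(III).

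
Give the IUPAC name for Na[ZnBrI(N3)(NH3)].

sodium ammineazidobromoiodozincate(II)

The 1 sodium counter-ion carries a total charge of +1, so each complex ion is 1−.
Ligand charges: 1×bromo (-1 each), 1×azido (-1 each), 1×iodo (-1 each), 1×ammine (neutral); total -3. So Zn + (-3) = 1−, giving Zn = +2.
Ligands are named alphabetically: ammine before azido before bromo before iodo.
The complex ion is anionic, so zinc takes the -ate form zincate(II).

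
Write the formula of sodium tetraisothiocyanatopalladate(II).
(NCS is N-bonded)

Na2[Pd(NCS)4]

Ligands: 4 isothiocyanato (NCS, -1). Ligand charge sum = -4.
Charge balance with sodium (+1) requires 1 complex ion per 2 sodium.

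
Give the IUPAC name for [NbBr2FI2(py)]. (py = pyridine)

dibromofluorodiiodo(pyridine)niobium(V)

There is no counter-ion, so the complex is neutral overall.
Ligand charges: 1×pyridine (neutral), 2×iodo (-1 each), 2×bromo (-1 each), 1×fluoro (-1 each); total -5. So Nb + (-5) = 0, giving Nb = +5.
Ligands are named alphabetically: bromo before fluoro before iodo before pyridine.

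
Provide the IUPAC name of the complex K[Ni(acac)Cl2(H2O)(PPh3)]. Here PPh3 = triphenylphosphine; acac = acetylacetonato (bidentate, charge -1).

potassium (acetylacetonato)aquadichloro(triphenylphosphine)nickelate(II)

The 1 potassium counter-ion carries a total charge of +1, so each complex ion is 1−.
Ligand charges: 1×aqua (neutral), 1×triphenylphosphine (neutral), 1×acetylacetonato (-1 each), 2×chloro (-1 each); total -3. So Ni + (-3) = 1−, giving Ni = +2.
Ligands are named alphabetically: acetylacetonato before aqua before chloro before triphenylphosphine.
The complex ion is anionic, so nickel takes the -ate form nickelate(II).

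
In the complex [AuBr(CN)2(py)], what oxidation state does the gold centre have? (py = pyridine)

+3

No counter-ion: the bracketed complex is neutral.
Ligand charges: 1×py neutral; 1×Br = -1; 2×CN = -2; sum -3.
Au + (-3) = 0 ⇒ Au is +3.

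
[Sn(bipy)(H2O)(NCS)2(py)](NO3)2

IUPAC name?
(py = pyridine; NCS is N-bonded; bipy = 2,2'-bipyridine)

aqua(2,2'-bipyridine)diisothiocyanato(pyridine)tin(IV) nitrate

The 2 nitrate counter-ions carry a total charge of -2, so each complex ion is 2+.
Ligand charges: 1×pyridine (neutral), 2×isothiocyanato (-1 each), 1×aqua (neutral), 1×2,2'-bipyridine (neutral); total -2. So Sn + (-2) = 2+, giving Sn = +4.
Ligands are named alphabetically: aqua before bipyridine before isothiocyanato before pyridine.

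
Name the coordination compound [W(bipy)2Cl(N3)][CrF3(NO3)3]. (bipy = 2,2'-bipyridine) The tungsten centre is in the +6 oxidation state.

W is given as +6; the cation's ligand charges sum to -2, so the complex cation is 4+.
A 1:1 salt means the anion carries the equal and opposite charge, 4−.
Anion: ligand charges sum to -6; for the ion to be 4−, Cr = +2.

azidobis(2,2'-bipyridine)chlorotungsten(VI) trifluorotrinitratochromate(II)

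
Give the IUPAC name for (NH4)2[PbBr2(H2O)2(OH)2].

The 2 ammonium counter-ions carry a total charge of +2, so each complex ion is 2−.
Ligand charges: 2×bromo (-1 each), 2×aqua (neutral), 2×hydroxo (-1 each); total -4. So Pb + (-4) = 2−, giving Pb = +2.
The complex ion is anionic, so lead takes the -ate form plumbate(II).

ammonium diaquadibromodihydroxoplumbate(II)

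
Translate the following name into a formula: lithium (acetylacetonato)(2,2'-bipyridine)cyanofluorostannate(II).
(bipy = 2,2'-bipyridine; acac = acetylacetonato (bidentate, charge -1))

Ligands: 1 2,2'-bipyridine (bipy, neutral), 1 acetylacetonato (acac, -1), 1 cyano (CN, -1), 1 fluoro (F, -1). Ligand charge sum = -3.
With Sn in oxidation state +2, the complex ion is [Sn...]^1−.
Charge balance with lithium (+1) requires 1 complex ion per 1 lithium.

Li[Sn(acac)(bipy)(CN)F]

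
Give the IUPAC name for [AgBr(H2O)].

There is no counter-ion, so the complex is neutral overall.
Ligand charges: 1×aqua (neutral), 1×bromo (-1 each); total -1. So Ag + (-1) = 0, giving Ag = +1.
Ligands are named alphabetically: aqua before bromo.

aquabromosilver(I)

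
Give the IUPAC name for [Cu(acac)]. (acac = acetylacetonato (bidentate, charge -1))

(acetylacetonato)copper(I)

There is no counter-ion, so the complex is neutral overall.
Ligand charges: 1×acetylacetonato (-1 each); total -1. So Cu + (-1) = 0, giving Cu = +1.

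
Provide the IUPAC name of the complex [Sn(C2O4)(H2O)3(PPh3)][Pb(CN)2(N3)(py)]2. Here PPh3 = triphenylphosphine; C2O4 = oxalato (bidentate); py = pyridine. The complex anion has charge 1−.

The complex anion is given as 1−; its ligand charges sum to -3, so Pb = +2.
With 2 anions per cation, the cation must be 2×1 = 2+.
Cation: ligand charges sum to -2; for the ion to be 2+, Sn = +4.

triaquaoxalato(triphenylphosphine)tin(IV) azidodicyano(pyridine)plumbate(II)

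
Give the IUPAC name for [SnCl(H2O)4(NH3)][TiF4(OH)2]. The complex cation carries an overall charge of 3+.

amminetetraaquachlorotin(IV) tetrafluorodihydroxotitanate(III)

The complex cation is given as 3+; its ligand charges sum to -1, so Sn = +4.
A 1:1 salt means the anion carries the equal and opposite charge, 3−.
Anion: ligand charges sum to -6; for the ion to be 3−, Ti = +3.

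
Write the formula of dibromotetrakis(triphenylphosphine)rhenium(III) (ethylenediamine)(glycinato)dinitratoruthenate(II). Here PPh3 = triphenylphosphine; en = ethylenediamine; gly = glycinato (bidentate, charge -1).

Cation [Re…]: ligand charges -2, Re(III) ⇒ ion charge 1+.
Anion [Ru…]: ligand charges -3, Ru(II) ⇒ ion charge 1−.
One 1+ cation balances one 1− anion.

[ReBr2(PPh3)4][Ru(en)(gly)(NO3)2]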